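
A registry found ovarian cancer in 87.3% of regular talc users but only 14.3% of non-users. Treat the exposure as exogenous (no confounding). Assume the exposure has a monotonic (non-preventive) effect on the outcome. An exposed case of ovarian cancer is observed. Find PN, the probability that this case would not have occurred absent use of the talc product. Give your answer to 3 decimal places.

p₁ = 0.873, p₀ = 0.143.
Under exogeneity and monotonicity, PN = (p₁ − p₀) / p₁.
PN = (0.873 − 0.143) / 0.873 = 0.73 / 0.873 ≈ 0.8362

PN ≈ 0.836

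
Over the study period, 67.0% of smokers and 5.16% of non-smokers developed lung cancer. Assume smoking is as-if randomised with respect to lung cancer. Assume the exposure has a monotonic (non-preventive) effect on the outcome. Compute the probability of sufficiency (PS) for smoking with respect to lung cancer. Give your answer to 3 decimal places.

PS ≈ 0.652

p₁ = 0.67, p₀ = 0.0516.
Under exogeneity and monotonicity, PS = (p₁ − p₀) / (1 − p₀).
PS = (0.67 − 0.0516) / (1 − 0.0516) = 0.6184 / 0.9484 ≈ 0.6520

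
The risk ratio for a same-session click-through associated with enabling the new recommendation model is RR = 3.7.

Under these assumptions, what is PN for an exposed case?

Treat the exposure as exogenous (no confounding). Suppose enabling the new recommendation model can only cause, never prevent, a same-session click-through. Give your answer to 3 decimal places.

PN ≈ 0.730

Under exogeneity and monotonicity, PN = (RR − 1) / RR = 1 − 1/RR.
PN = (3.7 − 1) / 3.7 = 2.7 / 3.7 ≈ 0.7297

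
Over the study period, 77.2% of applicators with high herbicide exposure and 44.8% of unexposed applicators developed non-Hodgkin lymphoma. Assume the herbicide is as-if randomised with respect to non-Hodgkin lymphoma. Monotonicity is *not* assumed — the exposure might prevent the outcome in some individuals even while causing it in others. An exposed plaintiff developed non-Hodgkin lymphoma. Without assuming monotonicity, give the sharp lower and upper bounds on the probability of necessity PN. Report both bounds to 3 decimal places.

0.420 ≤ PN ≤ 0.715

p₁ = 0.772, p₀ = 0.448.
Under exogeneity alone the bounds on PN are max{0,(p₁−p₀)/p₁} ≤ PN ≤ min{1,(1−p₀)/p₁}.
  lower = (p₁ − p₀)/p₁ = 0.324 / 0.772 ≈ 0.4197
  upper = min{1, (1 − p₀)/p₁} = 0.552 / 0.772 ≈ 0.7150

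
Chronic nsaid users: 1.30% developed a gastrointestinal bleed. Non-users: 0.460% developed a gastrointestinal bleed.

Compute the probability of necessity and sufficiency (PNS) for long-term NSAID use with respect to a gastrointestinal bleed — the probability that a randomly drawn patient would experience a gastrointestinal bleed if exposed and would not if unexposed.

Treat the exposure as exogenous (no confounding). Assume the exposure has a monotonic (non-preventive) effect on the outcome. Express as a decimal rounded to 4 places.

PNS ≈ 0.0084

p₁ = 0.013, p₀ = 0.0046.
Under exogeneity and monotonicity, PNS = p₁ − p₀.
PNS = 0.013 − 0.0046 = 0.0084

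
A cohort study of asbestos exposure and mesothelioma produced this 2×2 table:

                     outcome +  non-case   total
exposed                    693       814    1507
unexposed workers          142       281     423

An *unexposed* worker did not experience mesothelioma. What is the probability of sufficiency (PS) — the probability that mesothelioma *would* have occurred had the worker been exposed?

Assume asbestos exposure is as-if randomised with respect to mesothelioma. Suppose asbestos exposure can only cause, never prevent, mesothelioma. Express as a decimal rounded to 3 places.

p₁ = P(outcome | exposed) = 693/1507 = 0.45985
p₀ = P(outcome | unexposed) = 142/423 = 0.3357
Under exogeneity and monotonicity, PS = (p₁ − p₀) / (1 − p₀).
PS = (0.45985 − 0.3357) / (1 − 0.3357) = 0.12416 / 0.6643 ≈ 0.1869

PS ≈ 0.187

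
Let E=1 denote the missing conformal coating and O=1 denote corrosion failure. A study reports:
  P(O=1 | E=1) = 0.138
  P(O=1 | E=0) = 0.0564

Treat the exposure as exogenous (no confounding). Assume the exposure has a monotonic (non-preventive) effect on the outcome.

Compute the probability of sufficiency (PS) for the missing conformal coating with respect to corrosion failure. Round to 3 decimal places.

PS ≈ 0.086

Let p₁ = 0.138, p₀ = 0.0564.
Under exogeneity and monotonicity, PS = (p₁ − p₀) / (1 − p₀).
PS = (0.138 − 0.0564) / (1 − 0.0564) = 0.0816 / 0.9436 ≈ 0.0865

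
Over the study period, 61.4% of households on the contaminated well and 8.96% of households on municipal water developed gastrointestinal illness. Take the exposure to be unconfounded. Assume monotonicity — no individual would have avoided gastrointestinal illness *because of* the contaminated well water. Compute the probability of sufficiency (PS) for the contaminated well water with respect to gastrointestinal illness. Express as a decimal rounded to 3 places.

PS ≈ 0.576

p₁ = 0.614, p₀ = 0.0896.
Under exogeneity and monotonicity, PS = (p₁ − p₀) / (1 − p₀).
PS = (0.614 − 0.0896) / (1 − 0.0896) = 0.5244 / 0.9104 ≈ 0.5760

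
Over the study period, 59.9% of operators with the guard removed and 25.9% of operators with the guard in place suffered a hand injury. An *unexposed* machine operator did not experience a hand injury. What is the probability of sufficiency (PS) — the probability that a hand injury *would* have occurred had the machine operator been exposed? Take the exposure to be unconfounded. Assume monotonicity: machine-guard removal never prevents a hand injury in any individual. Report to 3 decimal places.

p₁ = 0.599, p₀ = 0.259.
Under exogeneity and monotonicity, PS = (p₁ − p₀) / (1 − p₀).
PS = (0.599 − 0.259) / (1 − 0.259) = 0.34 / 0.741 ≈ 0.4588

PS ≈ 0.459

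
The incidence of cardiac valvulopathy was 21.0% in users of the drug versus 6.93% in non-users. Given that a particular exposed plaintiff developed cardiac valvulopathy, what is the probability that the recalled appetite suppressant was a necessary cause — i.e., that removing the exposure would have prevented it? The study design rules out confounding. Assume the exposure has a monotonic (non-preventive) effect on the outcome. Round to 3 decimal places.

PN ≈ 0.670

p₁ = 0.21, p₀ = 0.0693.
Under exogeneity and monotonicity, PN = (p₁ − p₀) / p₁.
PN = (0.21 − 0.0693) / 0.21 = 0.1407 / 0.21 ≈ 0.6700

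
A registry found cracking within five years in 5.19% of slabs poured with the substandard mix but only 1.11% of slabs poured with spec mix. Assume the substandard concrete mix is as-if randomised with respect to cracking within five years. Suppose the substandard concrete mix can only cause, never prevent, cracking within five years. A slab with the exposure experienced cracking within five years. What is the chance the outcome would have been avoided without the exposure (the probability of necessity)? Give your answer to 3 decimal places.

p₁ = 0.0519, p₀ = 0.0111.
Under exogeneity and monotonicity, PN = (p₁ − p₀) / p₁.
PN = (0.0519 − 0.0111) / 0.0519 = 0.0408 / 0.0519 ≈ 0.7861

PN ≈ 0.786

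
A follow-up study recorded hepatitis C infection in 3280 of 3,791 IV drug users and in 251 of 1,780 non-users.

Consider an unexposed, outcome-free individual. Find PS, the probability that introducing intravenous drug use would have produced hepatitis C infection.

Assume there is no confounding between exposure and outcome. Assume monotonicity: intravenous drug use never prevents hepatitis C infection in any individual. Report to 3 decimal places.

p₁ = P(outcome | exposed) = 3280/3791 = 0.86521
p₀ = P(outcome | unexposed) = 251/1780 = 0.14101
Under exogeneity and monotonicity, PS = (p₁ − p₀) / (1 − p₀).
PS = (0.86521 − 0.14101) / (1 − 0.14101) = 0.7242 / 0.85899 ≈ 0.8431

PS ≈ 0.843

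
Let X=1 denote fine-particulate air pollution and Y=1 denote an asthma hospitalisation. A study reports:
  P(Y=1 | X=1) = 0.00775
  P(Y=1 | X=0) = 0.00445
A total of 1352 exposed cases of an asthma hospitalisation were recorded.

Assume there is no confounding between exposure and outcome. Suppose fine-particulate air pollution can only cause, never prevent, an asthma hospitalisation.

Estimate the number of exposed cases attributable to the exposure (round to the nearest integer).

Let p₁ = 0.00775, p₀ = 0.00445.
PN = (p₁ − p₀)/p₁ = (0.00775 − 0.00445) / 0.00775 ≈ 0.42581.
Attributable cases ≈ PN × (exposed cases) = 0.42581 × 1352 ≈ 575.69.

about 576 cases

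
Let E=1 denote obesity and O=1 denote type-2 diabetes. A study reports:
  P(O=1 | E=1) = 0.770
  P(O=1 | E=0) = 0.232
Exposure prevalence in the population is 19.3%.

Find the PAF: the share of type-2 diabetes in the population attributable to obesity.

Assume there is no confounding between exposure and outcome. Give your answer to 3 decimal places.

Let p₁ = 0.77, p₀ = 0.232.
Overall risk P(Y=1) = π·p₁ + (1−π)·p₀ = 0.193×0.77 + 0.807×0.232 = 0.33583.
Under exogeneity, PAF = [P(Y=1) − p₀] / P(Y=1).
PAF = (0.33583 − 0.232) / 0.33583 ≈ 0.3092

PAF ≈ 0.309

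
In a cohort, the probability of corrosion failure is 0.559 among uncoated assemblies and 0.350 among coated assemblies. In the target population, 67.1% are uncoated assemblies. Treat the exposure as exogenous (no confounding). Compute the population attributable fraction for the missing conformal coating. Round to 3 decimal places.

PAF ≈ 0.286

Let p₁ = 0.559, p₀ = 0.35.
Overall risk P(Y=1) = π·p₁ + (1−π)·p₀ = 0.671×0.559 + 0.329×0.35 = 0.49024.
Under exogeneity, PAF = [P(Y=1) − p₀] / P(Y=1).
PAF = (0.49024 − 0.35) / 0.49024 ≈ 0.2861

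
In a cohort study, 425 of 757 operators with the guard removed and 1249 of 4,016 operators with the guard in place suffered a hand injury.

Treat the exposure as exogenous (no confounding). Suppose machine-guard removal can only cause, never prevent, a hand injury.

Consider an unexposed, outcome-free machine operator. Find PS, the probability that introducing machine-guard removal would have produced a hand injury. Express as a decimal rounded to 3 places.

PS ≈ 0.363

p₁ = P(outcome | exposed) = 425/757 = 0.56143
p₀ = P(outcome | unexposed) = 1249/4016 = 0.31101
Under exogeneity and monotonicity, PS = (p₁ − p₀) / (1 − p₀).
PS = (0.56143 − 0.31101) / (1 − 0.31101) = 0.25042 / 0.68899 ≈ 0.3635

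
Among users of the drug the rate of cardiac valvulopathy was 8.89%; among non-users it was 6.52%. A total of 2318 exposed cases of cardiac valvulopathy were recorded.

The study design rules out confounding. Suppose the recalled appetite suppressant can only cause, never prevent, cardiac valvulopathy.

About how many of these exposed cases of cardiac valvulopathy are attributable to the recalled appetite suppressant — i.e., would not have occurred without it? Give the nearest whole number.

p₁ = 0.0889, p₀ = 0.0652.
PN = (p₁ − p₀)/p₁ = (0.0889 − 0.0652) / 0.0889 ≈ 0.26659.
Attributable cases ≈ PN × (exposed cases) = 0.26659 × 2318 ≈ 617.96.

about 618 cases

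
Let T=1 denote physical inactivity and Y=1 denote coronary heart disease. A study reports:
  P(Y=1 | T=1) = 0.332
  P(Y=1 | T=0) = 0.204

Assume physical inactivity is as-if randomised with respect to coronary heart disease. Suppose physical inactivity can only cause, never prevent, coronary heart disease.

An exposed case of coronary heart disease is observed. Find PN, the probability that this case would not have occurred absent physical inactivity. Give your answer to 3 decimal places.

Let p₁ = 0.332, p₀ = 0.204.
Under exogeneity and monotonicity, PN = (p₁ − p₀) / p₁.
PN = (0.332 − 0.204) / 0.332 = 0.128 / 0.332 ≈ 0.3855

PN ≈ 0.386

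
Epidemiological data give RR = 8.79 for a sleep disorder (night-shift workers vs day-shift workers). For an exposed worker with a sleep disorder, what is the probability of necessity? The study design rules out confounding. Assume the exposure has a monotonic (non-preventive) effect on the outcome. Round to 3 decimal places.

Under exogeneity and monotonicity, PN = (RR − 1) / RR = 1 − 1/RR.
PN = (8.79 − 1) / 8.79 = 7.79 / 8.79 ≈ 0.8862

PN ≈ 0.886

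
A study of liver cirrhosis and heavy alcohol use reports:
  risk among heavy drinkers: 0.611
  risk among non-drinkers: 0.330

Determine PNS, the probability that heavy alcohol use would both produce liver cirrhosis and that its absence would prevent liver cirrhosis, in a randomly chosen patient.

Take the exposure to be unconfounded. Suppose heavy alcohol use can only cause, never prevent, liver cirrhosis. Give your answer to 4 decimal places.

Let p₁ = 0.611, p₀ = 0.33.
Under exogeneity and monotonicity, PNS = p₁ − p₀.
PNS = 0.611 − 0.33 = 0.281

PNS ≈ 0.2810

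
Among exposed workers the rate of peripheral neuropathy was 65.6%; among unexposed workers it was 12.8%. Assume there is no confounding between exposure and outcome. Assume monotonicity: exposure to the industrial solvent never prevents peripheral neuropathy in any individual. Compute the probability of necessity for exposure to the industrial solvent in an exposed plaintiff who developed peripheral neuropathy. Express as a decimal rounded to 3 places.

PN ≈ 0.805

p₁ = 0.656, p₀ = 0.128.
Under exogeneity and monotonicity, PN = (p₁ − p₀) / p₁.
PN = (0.656 − 0.128) / 0.656 = 0.528 / 0.656 ≈ 0.8049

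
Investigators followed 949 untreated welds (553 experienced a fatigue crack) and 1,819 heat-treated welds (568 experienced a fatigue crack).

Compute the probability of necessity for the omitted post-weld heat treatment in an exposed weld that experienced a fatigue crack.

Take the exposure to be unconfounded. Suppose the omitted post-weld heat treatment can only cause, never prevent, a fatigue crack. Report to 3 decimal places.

PN ≈ 0.464

p₁ = P(outcome | exposed) = 553/949 = 0.58272
p₀ = P(outcome | unexposed) = 568/1819 = 0.31226
Under exogeneity and monotonicity, PN = (p₁ − p₀) / p₁.
PN = (0.58272 − 0.31226) / 0.58272 = 0.27046 / 0.58272 ≈ 0.4641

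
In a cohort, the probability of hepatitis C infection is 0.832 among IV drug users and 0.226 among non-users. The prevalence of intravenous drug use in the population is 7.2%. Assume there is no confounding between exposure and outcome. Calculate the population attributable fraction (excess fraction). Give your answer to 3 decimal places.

PAF ≈ 0.162

Let p₁ = 0.832, p₀ = 0.226.
Overall risk P(Y=1) = π·p₁ + (1−π)·p₀ = 0.072×0.832 + 0.928×0.226 = 0.26963.
Under exogeneity, PAF = [P(Y=1) − p₀] / P(Y=1).
PAF = (0.26963 − 0.226) / 0.26963 ≈ 0.1618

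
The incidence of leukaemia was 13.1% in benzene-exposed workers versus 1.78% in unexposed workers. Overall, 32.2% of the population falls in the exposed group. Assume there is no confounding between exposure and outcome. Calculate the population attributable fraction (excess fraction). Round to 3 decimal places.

p₁ = 0.131, p₀ = 0.0178.
Overall risk P(Y=1) = π·p₁ + (1−π)·p₀ = 0.322×0.131 + 0.678×0.0178 = 0.05425.
Under exogeneity, PAF = [P(Y=1) − p₀] / P(Y=1).
PAF = (0.05425 − 0.0178) / 0.05425 ≈ 0.6719

PAF ≈ 0.672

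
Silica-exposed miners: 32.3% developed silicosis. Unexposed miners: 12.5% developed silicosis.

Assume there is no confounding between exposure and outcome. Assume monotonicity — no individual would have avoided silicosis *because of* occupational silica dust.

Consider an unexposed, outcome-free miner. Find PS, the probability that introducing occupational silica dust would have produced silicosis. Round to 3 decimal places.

PS ≈ 0.226

p₁ = 0.323, p₀ = 0.125.
Under exogeneity and monotonicity, PS = (p₁ − p₀) / (1 − p₀).
PS = (0.323 − 0.125) / (1 − 0.125) = 0.198 / 0.875 ≈ 0.2263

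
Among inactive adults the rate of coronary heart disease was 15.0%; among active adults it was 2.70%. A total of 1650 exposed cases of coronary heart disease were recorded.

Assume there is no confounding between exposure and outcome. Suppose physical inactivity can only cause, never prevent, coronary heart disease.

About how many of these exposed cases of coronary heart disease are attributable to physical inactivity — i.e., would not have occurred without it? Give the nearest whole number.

about 1353 cases

p₁ = 0.15, p₀ = 0.027.
PN = (p₁ − p₀)/p₁ = (0.15 − 0.027) / 0.15 ≈ 0.82000.
Attributable cases ≈ PN × (exposed cases) = 0.82000 × 1650 ≈ 1353.00.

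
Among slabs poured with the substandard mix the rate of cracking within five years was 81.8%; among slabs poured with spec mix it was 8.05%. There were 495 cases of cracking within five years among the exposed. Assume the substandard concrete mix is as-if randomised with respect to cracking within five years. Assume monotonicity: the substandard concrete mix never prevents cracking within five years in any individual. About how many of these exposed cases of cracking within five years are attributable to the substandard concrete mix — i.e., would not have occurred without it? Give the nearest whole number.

p₁ = 0.818, p₀ = 0.0805.
PN = (p₁ − p₀)/p₁ = (0.818 − 0.0805) / 0.818 ≈ 0.90159.
Attributable cases ≈ PN × (exposed cases) = 0.90159 × 495 ≈ 446.29.

about 446 cases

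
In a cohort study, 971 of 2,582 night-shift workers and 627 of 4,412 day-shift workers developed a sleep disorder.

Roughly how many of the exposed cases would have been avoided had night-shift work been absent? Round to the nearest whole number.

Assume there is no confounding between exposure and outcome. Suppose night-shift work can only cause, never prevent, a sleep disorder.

p₁ = P(outcome | exposed) = 971/2582 = 0.37607
p₀ = P(outcome | unexposed) = 627/4412 = 0.14211
PN = (p₁ − p₀)/p₁ = (0.37607 − 0.14211) / 0.37607 ≈ 0.62211.
Attributable cases ≈ PN × (exposed cases) = 0.62211 × 971 ≈ 604.07.

about 604 cases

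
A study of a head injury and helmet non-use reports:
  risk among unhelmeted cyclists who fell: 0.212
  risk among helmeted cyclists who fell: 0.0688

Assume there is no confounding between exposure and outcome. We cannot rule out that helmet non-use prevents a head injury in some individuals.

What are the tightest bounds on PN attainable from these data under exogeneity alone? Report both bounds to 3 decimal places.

0.675 ≤ PN ≤ 1.000

Let p₁ = 0.212, p₀ = 0.0688.
Under exogeneity alone the bounds on PN are max{0,(p₁−p₀)/p₁} ≤ PN ≤ min{1,(1−p₀)/p₁}.
  lower = (p₁ − p₀)/p₁ = 0.1432 / 0.212 ≈ 0.6755
  upper = min{1, (1 − p₀)/p₁} = 0.9312 / 0.212 ≈ 4.3925 → capped at 1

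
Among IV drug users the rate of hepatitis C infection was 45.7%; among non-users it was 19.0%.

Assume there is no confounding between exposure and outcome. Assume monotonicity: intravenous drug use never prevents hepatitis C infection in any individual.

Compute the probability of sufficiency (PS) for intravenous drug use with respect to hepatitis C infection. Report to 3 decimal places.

PS ≈ 0.330

p₁ = 0.457, p₀ = 0.19.
Under exogeneity and monotonicity, PS = (p₁ − p₀) / (1 − p₀).
PS = (0.457 − 0.19) / (1 − 0.19) = 0.267 / 0.81 ≈ 0.3296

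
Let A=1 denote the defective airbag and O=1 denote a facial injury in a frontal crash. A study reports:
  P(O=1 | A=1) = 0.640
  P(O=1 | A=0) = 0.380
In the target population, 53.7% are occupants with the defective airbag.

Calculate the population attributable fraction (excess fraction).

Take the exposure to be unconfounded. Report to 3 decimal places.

PAF ≈ 0.269

Let p₁ = 0.64, p₀ = 0.38.
Overall risk P(Y=1) = π·p₁ + (1−π)·p₀ = 0.537×0.64 + 0.463×0.38 = 0.51962.
Under exogeneity, PAF = [P(Y=1) − p₀] / P(Y=1).
PAF = (0.51962 − 0.38) / 0.51962 ≈ 0.2687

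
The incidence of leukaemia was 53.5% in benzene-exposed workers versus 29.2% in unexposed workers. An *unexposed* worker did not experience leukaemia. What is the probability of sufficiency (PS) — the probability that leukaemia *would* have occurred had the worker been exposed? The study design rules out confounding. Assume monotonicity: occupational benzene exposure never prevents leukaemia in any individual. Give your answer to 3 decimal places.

p₁ = 0.535, p₀ = 0.292.
Under exogeneity and monotonicity, PS = (p₁ − p₀) / (1 − p₀).
PS = (0.535 − 0.292) / (1 − 0.292) = 0.243 / 0.708 ≈ 0.3432

PS ≈ 0.343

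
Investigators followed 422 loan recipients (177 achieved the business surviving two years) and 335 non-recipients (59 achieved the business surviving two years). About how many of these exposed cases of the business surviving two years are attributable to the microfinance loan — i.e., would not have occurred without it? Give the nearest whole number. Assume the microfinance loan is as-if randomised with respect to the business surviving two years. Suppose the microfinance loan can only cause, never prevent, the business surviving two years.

p₁ = P(outcome | exposed) = 177/422 = 0.41943
p₀ = P(outcome | unexposed) = 59/335 = 0.17612
PN = (p₁ − p₀)/p₁ = (0.41943 − 0.17612) / 0.41943 ≈ 0.58010.
Attributable cases ≈ PN × (exposed cases) = 0.58010 × 177 ≈ 102.68.

about 103 cases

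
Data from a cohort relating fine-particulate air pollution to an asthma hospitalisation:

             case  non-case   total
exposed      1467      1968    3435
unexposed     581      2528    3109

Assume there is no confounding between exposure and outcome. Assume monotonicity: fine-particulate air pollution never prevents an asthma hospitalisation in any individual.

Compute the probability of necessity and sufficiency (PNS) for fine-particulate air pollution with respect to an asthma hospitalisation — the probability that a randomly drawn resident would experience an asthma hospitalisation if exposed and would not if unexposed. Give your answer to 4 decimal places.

p₁ = P(outcome | exposed) = 1467/3435 = 0.42707
p₀ = P(outcome | unexposed) = 581/3109 = 0.18688
Under exogeneity and monotonicity, PNS = p₁ − p₀.
PNS = 0.42707 − 0.18688 = 0.2402

PNS ≈ 0.2402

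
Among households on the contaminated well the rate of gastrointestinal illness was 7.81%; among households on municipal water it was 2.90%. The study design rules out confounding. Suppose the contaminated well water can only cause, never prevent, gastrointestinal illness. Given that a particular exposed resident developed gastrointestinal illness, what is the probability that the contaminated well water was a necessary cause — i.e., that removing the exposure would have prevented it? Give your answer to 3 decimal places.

p₁ = 0.0781, p₀ = 0.029.
Under exogeneity and monotonicity, PN = (p₁ − p₀) / p₁.
PN = (0.0781 − 0.029) / 0.0781 = 0.0491 / 0.0781 ≈ 0.6287

PN ≈ 0.629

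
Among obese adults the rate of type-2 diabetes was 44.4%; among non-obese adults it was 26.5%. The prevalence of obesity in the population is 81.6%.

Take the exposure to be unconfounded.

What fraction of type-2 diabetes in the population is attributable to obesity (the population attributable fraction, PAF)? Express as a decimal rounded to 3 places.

PAF ≈ 0.355

p₁ = 0.444, p₀ = 0.265.
Overall risk P(Y=1) = π·p₁ + (1−π)·p₀ = 0.816×0.444 + 0.184×0.265 = 0.41106.
Under exogeneity, PAF = [P(Y=1) − p₀] / P(Y=1).
PAF = (0.41106 − 0.265) / 0.41106 ≈ 0.3553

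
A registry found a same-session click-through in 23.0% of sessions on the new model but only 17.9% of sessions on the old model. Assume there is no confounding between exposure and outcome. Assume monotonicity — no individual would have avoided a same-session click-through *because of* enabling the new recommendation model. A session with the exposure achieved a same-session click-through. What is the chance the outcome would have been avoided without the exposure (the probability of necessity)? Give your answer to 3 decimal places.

p₁ = 0.23, p₀ = 0.179.
Under exogeneity and monotonicity, PN = (p₁ − p₀) / p₁.
PN = (0.23 − 0.179) / 0.23 = 0.051 / 0.23 ≈ 0.2217

PN ≈ 0.222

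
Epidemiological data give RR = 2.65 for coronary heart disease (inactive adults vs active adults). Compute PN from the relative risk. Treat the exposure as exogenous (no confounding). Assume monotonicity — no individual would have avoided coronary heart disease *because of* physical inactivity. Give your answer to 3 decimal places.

PN ≈ 0.623

Under exogeneity and monotonicity, PN = (RR − 1) / RR = 1 − 1/RR.
PN = (2.65 − 1) / 2.65 = 1.65 / 2.65 ≈ 0.6226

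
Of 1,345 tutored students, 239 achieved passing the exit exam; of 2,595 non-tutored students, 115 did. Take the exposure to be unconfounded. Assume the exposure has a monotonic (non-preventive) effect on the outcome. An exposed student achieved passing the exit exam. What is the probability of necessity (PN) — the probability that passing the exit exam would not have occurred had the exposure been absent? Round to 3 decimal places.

p₁ = P(outcome | exposed) = 239/1345 = 0.1777
p₀ = P(outcome | unexposed) = 115/2595 = 0.044316
Under exogeneity and monotonicity, PN = (p₁ − p₀) / p₁.
PN = (0.1777 − 0.044316) / 0.1777 = 0.13338 / 0.1777 ≈ 0.7506

PN ≈ 0.751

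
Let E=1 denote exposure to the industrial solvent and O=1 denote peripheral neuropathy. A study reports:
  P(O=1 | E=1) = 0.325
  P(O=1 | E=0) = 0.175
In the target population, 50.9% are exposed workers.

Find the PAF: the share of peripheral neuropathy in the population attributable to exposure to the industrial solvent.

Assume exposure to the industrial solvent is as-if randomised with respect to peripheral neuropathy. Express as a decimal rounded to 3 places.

Let p₁ = 0.325, p₀ = 0.175.
Overall risk P(Y=1) = π·p₁ + (1−π)·p₀ = 0.509×0.325 + 0.491×0.175 = 0.25135.
Under exogeneity, PAF = [P(Y=1) − p₀] / P(Y=1).
PAF = (0.25135 − 0.175) / 0.25135 ≈ 0.3038

PAF ≈ 0.304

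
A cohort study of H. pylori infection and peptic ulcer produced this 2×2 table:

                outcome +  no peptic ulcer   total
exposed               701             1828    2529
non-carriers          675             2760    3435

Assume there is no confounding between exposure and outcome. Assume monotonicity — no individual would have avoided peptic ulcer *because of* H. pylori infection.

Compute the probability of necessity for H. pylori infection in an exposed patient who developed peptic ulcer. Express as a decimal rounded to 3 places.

p₁ = P(outcome | exposed) = 701/2529 = 0.27718
p₀ = P(outcome | unexposed) = 675/3435 = 0.19651
Under exogeneity and monotonicity, PN = (p₁ − p₀)/p₁.
PN = (0.27718 − 0.19651) / 0.27718 ≈ 0.2911

PN ≈ 0.291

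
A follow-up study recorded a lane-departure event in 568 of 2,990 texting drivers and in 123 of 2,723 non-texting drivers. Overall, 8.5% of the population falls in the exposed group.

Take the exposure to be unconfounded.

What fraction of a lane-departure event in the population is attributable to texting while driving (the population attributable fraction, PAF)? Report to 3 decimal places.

PAF ≈ 0.214

p₁ = P(outcome | exposed) = 568/2990 = 0.18997
p₀ = P(outcome | unexposed) = 123/2723 = 0.045171
Overall risk P(Y=1) = π·p₁ + (1−π)·p₀ = 0.085×0.18997 + 0.915×0.045171 = 0.057478.
Under exogeneity, PAF = [P(Y=1) − p₀] / P(Y=1).
PAF = (0.057478 − 0.045171) / 0.057478 ≈ 0.2141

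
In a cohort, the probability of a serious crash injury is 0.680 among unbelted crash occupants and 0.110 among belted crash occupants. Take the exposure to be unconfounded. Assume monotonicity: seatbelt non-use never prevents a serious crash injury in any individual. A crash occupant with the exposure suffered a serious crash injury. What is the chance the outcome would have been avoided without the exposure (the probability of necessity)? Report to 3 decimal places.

Let p₁ = 0.68, p₀ = 0.11.
Under exogeneity and monotonicity, PN = (p₁ − p₀) / p₁.
PN = (0.68 − 0.11) / 0.68 = 0.57 / 0.68 ≈ 0.8382

PN ≈ 0.838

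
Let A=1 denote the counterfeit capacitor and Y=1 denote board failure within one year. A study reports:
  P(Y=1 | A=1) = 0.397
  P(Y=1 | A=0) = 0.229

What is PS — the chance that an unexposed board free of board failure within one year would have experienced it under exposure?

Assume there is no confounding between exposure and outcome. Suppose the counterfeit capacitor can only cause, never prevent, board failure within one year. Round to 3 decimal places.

Let p₁ = 0.397, p₀ = 0.229.
Under exogeneity and monotonicity, PS = (p₁ − p₀) / (1 − p₀).
PS = (0.397 − 0.229) / (1 − 0.229) = 0.168 / 0.771 ≈ 0.2179

PS ≈ 0.218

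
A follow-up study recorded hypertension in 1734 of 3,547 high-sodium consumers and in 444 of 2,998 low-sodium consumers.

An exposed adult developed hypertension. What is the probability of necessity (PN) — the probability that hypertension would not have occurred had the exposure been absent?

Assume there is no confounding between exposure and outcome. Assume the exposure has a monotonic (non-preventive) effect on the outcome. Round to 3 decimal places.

PN ≈ 0.697

p₁ = P(outcome | exposed) = 1734/3547 = 0.48886
p₀ = P(outcome | unexposed) = 444/2998 = 0.1481
Under exogeneity and monotonicity, PN = (p₁ − p₀) / p₁.
PN = (0.48886 − 0.1481) / 0.48886 = 0.34077 / 0.48886 ≈ 0.6971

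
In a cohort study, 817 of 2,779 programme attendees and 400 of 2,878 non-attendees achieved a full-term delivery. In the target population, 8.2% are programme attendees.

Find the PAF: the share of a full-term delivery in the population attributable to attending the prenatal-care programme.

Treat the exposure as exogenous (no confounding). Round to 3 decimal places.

p₁ = P(outcome | exposed) = 817/2779 = 0.29399
p₀ = P(outcome | unexposed) = 400/2878 = 0.13899
Overall risk P(Y=1) = π·p₁ + (1−π)·p₀ = 0.082×0.29399 + 0.918×0.13899 = 0.1517.
Under exogeneity, PAF = [P(Y=1) − p₀] / P(Y=1).
PAF = (0.1517 − 0.13899) / 0.1517 ≈ 0.0838

PAF ≈ 0.084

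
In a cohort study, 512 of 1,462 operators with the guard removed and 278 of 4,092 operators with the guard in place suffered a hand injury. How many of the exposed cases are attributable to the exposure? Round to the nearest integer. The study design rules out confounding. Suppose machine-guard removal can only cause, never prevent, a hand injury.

about 413 cases

p₁ = P(outcome | exposed) = 512/1462 = 0.35021
p₀ = P(outcome | unexposed) = 278/4092 = 0.067937
PN = (p₁ − p₀)/p₁ = (0.35021 − 0.067937) / 0.35021 ≈ 0.80601.
Attributable cases ≈ PN × (exposed cases) = 0.80601 × 512 ≈ 412.68.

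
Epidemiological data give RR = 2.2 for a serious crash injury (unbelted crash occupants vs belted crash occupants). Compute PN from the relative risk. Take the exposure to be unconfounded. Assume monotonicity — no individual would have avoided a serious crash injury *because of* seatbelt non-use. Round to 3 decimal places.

PN ≈ 0.545

Under exogeneity and monotonicity, PN = (RR − 1) / RR = 1 − 1/RR.
PN = (2.2 − 1) / 2.2 = 1.2 / 2.2 ≈ 0.5455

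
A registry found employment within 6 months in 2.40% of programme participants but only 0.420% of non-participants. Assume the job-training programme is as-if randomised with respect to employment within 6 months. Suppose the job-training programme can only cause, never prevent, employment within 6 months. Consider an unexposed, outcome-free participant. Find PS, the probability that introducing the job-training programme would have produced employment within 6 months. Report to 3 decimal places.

p₁ = 0.024, p₀ = 0.0042.
Under exogeneity and monotonicity, PS = (p₁ − p₀) / (1 − p₀).
PS = (0.024 − 0.0042) / (1 − 0.0042) = 0.0198 / 0.9958 ≈ 0.0199

PS ≈ 0.020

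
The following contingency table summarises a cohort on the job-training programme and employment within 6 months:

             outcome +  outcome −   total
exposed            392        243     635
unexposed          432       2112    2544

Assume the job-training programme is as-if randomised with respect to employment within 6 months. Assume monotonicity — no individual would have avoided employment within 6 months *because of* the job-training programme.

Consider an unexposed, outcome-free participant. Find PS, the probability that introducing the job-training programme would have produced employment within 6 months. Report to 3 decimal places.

PS ≈ 0.539

p₁ = P(outcome | exposed) = 392/635 = 0.61732
p₀ = P(outcome | unexposed) = 432/2544 = 0.16981
Under exogeneity and monotonicity, PS = (p₁ − p₀) / (1 − p₀).
PS = (0.61732 − 0.16981) / (1 − 0.16981) = 0.44751 / 0.83019 ≈ 0.5390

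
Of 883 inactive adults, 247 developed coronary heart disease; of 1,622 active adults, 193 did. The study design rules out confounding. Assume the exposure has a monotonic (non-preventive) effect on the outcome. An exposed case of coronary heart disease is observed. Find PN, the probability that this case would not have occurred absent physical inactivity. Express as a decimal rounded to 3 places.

PN ≈ 0.575

p₁ = P(outcome | exposed) = 247/883 = 0.27973
p₀ = P(outcome | unexposed) = 193/1622 = 0.11899
Under exogeneity and monotonicity, PN = (p₁ − p₀) / p₁.
PN = (0.27973 − 0.11899) / 0.27973 = 0.16074 / 0.27973 ≈ 0.5746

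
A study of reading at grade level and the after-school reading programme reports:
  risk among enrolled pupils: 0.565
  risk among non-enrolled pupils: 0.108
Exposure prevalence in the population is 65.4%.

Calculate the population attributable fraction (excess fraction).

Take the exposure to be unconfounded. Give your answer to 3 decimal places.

PAF ≈ 0.735

Let p₁ = 0.565, p₀ = 0.108.
Overall risk P(Y=1) = π·p₁ + (1−π)·p₀ = 0.654×0.565 + 0.346×0.108 = 0.40688.
Under exogeneity, PAF = [P(Y=1) − p₀] / P(Y=1).
PAF = (0.40688 − 0.108) / 0.40688 ≈ 0.7346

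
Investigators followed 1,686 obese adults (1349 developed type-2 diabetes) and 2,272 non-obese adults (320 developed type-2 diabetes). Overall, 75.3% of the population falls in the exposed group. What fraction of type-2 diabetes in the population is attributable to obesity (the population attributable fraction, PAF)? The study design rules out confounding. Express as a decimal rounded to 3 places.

p₁ = P(outcome | exposed) = 1349/1686 = 0.80012
p₀ = P(outcome | unexposed) = 320/2272 = 0.14085
Overall risk P(Y=1) = π·p₁ + (1−π)·p₀ = 0.753×0.80012 + 0.247×0.14085 = 0.63728.
Under exogeneity, PAF = [P(Y=1) − p₀] / P(Y=1).
PAF = (0.63728 − 0.14085) / 0.63728 ≈ 0.7790

PAF ≈ 0.779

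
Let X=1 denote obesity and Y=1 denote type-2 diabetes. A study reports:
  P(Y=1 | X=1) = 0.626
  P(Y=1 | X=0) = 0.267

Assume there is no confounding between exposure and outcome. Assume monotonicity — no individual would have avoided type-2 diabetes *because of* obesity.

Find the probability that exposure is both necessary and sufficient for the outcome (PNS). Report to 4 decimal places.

PNS ≈ 0.3590

Let p₁ = 0.626, p₀ = 0.267.
Under exogeneity and monotonicity, PNS = p₁ − p₀.
PNS = 0.626 − 0.267 = 0.359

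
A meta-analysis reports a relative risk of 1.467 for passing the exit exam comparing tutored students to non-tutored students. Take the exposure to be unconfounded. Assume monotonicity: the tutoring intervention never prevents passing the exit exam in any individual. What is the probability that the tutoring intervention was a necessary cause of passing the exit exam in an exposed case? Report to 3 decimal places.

PN ≈ 0.318

Under exogeneity and monotonicity, PN = (RR − 1) / RR = 1 − 1/RR.
PN = (1.467 − 1) / 1.467 = 0.467 / 1.467 ≈ 0.3183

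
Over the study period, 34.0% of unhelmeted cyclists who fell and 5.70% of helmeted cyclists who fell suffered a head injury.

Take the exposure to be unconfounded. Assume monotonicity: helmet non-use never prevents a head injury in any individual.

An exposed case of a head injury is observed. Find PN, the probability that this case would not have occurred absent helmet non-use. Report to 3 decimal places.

PN ≈ 0.832

p₁ = 0.34, p₀ = 0.057.
Under exogeneity and monotonicity, PN = (p₁ − p₀) / p₁.
PN = (0.34 − 0.057) / 0.34 = 0.283 / 0.34 ≈ 0.8324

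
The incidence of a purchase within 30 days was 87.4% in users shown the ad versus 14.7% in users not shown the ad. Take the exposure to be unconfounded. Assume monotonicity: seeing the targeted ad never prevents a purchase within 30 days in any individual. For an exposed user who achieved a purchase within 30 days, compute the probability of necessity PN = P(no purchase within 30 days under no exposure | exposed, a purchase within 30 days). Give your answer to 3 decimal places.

p₁ = 0.874, p₀ = 0.147.
Under exogeneity and monotonicity, PN = (p₁ − p₀) / p₁.
PN = (0.874 − 0.147) / 0.874 = 0.727 / 0.874 ≈ 0.8318

PN ≈ 0.832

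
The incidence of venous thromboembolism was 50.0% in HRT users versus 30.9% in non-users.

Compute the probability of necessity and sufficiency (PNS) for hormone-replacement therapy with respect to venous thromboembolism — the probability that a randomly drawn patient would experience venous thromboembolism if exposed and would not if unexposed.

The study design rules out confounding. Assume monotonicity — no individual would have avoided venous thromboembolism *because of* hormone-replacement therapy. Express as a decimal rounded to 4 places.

p₁ = 0.5, p₀ = 0.309.
Under exogeneity and monotonicity, PNS = p₁ − p₀.
PNS = 0.5 − 0.309 = 0.191

PNS ≈ 0.1910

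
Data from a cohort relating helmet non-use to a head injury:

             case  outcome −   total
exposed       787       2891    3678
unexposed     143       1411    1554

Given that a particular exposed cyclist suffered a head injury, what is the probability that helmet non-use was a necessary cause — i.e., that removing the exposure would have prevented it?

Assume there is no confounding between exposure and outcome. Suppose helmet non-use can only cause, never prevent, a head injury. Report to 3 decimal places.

p₁ = P(outcome | exposed) = 787/3678 = 0.21397
p₀ = P(outcome | unexposed) = 143/1554 = 0.092021
Under exogeneity and monotonicity, PN = (p₁ − p₀)/p₁.
PN = (0.21397 − 0.092021) / 0.21397 ≈ 0.5699

PN ≈ 0.570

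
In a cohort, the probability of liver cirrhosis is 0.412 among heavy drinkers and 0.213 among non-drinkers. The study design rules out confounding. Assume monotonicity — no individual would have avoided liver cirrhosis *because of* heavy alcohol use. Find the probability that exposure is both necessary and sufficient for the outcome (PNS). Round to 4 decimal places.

Let p₁ = 0.412, p₀ = 0.213.
Under exogeneity and monotonicity, PNS = p₁ − p₀.
PNS = 0.412 − 0.213 = 0.199

PNS ≈ 0.1990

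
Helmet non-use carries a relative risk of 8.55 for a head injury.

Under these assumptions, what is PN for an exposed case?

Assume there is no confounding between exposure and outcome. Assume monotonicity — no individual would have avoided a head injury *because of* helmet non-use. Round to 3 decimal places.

Under exogeneity and monotonicity, PN = (RR − 1) / RR = 1 − 1/RR.
PN = (8.55 − 1) / 8.55 = 7.55 / 8.55 ≈ 0.8830

PN ≈ 0.883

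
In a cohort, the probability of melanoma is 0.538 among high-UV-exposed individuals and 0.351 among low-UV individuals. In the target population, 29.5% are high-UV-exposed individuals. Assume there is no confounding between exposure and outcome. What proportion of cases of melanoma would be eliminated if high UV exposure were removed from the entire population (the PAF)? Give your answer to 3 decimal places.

Let p₁ = 0.538, p₀ = 0.351.
Overall risk P(Y=1) = π·p₁ + (1−π)·p₀ = 0.295×0.538 + 0.705×0.351 = 0.40616.
Under exogeneity, PAF = [P(Y=1) − p₀] / P(Y=1).
PAF = (0.40616 − 0.351) / 0.40616 ≈ 0.1358

PAF ≈ 0.136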